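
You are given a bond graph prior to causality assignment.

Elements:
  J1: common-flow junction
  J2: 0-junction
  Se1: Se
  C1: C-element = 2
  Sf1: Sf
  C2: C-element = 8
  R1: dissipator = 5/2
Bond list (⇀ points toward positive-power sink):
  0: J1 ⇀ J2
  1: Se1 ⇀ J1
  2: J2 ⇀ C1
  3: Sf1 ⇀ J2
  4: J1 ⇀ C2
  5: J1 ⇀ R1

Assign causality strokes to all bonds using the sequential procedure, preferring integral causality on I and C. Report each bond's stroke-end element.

#0 →J1
#1 →J1
#2 →J2
#3 →Sf1
#4 →J1
#5 →R1

b1 |J1  (Se1 fixes effort; stroke away)
b3 |Sf1  (Sf1 fixes flow; stroke at Sf1)
b2 |J2  (C1: C, integral causality)
b0 |J1  (0-jn J2 has e-setter on 2)
b4 |J1  (C2: C, integral causality)
b5 |R1  (only one flow-in slot at J1)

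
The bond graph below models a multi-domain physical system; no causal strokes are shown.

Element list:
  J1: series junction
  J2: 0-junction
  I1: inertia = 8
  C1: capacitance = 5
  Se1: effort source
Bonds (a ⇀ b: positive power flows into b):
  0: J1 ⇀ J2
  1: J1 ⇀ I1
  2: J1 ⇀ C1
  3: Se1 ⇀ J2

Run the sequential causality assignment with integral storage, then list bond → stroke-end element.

bond 0 stroke at J1
bond 1 stroke at I1
bond 2 stroke at J1
bond 3 stroke at J2

b3 |J2  (Se1 fixes effort; stroke away)
b0 |J1  (J2: bond 3 brought effort, rest push out)
b1 |I1  (I1 outputs flow p/I1)
b2 |J1  (1-jn J1 has f-setter on 1)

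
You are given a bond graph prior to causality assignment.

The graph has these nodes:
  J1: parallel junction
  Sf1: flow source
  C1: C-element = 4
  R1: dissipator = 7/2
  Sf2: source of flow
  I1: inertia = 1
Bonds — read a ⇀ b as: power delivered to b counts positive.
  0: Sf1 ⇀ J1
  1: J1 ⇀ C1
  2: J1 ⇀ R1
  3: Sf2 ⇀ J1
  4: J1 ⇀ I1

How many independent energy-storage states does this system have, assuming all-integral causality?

b0 |Sf1  (Sf1 fixes flow; stroke at Sf1)
b3 |Sf2  (Sf2 (Sf) sets flow on bond)
b1 |J1  (C1 integral (e out))
b2 |R1  (J1: bond 1 brought effort, rest push out)
b4 |I1  (J1: bond 1 brought effort, rest push out)

2  (C1, I1 all integral)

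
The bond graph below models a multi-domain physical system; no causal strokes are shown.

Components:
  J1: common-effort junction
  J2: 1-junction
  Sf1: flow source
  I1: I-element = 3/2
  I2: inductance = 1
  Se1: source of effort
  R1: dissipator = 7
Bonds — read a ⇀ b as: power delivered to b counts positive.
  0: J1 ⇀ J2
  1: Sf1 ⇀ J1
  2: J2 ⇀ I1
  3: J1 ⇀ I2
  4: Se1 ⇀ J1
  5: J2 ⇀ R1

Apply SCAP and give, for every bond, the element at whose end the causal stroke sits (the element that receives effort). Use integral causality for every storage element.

#1 stroke at Sf1  (Sf1: flow source, stroke at near end)
#4 stroke at J1  (Se1: effort source, stroke at far end)
#0 stroke at J2  (common-e at J1 fixed by 4)
#3 stroke at I2  (J1: bond 4 brought effort, rest push out)
#2 stroke at I1  (I1 integral (f out))
#5 stroke at J2  (J2 flow already set via bond 2)

b0 |J2
b1 |Sf1
b2 |I1
b3 |I2
b4 |J1
b5 |J2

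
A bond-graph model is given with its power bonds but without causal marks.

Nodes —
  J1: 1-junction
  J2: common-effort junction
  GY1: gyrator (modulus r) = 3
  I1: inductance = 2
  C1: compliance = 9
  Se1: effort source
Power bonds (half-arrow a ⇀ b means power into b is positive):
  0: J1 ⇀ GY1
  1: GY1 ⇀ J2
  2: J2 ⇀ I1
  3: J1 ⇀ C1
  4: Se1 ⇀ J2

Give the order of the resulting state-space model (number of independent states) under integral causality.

bond 4 stroke→J2  (Se1 fixes effort; stroke away)
bond 1 stroke→GY1  (J2: bond 4 brought effort, rest push out)
bond 2 stroke→I1  (0-jn J2 has e-setter on 4)
bond 0 stroke→GY1  (GY1 both-in/both-out from 1)
bond 3 stroke→J1  (J1 flow already set via bond 0)

2  (C1, I1 all integral)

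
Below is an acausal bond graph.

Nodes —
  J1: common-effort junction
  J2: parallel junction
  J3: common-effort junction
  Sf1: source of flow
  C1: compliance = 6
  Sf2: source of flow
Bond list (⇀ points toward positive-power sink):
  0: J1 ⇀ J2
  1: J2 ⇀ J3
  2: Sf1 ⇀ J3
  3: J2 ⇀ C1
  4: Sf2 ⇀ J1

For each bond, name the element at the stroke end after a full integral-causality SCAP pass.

#0 stroke→J1
#1 stroke→J3
#2 stroke→Sf1
#3 stroke→J2
#4 stroke→Sf2

β2 stroke→Sf1  (Sf1 (Sf) sets flow on bond)
β4 stroke→Sf2  (source Sf2 imposes f)
β0 stroke→J1  (J1: last free bond brings effort in)
β1 stroke→J3  (only one effort-in slot at J3)
β3 stroke→J2  (only one effort-in slot at J2)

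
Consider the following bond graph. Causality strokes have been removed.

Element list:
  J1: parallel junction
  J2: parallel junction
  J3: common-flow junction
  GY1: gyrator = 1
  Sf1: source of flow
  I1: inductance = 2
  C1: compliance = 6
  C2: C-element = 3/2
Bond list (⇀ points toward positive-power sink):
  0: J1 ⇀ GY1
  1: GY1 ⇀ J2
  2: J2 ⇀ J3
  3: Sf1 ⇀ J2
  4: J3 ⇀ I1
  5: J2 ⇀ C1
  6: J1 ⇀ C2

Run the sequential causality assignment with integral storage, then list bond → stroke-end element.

bond 0 →GY1
bond 1 →GY1
bond 2 →J3
bond 3 →Sf1
bond 4 →I1
bond 5 →J2
bond 6 →J1

β3 →Sf1  (Sf1 fixes flow; stroke at Sf1)
β4 →I1  (I1 outputs flow p/I1)
β2 →J3  (common-f at J3 fixed by 4)
β5 →J2  (C1 integral (e out))
β1 →GY1  (J2: bond 5 brought effort, rest push out)
β0 →GY1  (through GY1, causality inverts; strokes same side of GY1)
β6 →J1  (closing 0-jn rule on J1)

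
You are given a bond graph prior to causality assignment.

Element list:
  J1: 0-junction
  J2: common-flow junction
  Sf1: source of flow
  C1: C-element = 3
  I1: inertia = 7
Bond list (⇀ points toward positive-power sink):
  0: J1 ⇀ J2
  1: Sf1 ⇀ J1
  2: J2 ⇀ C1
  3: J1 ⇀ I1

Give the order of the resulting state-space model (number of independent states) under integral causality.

#1 stroke→Sf1  (source Sf1 imposes f)
#2 stroke→J2  (C1 integral (e out))
#0 stroke→J1  (J2 needs exactly one f-in)
#3 stroke→I1  (J1 effort already set via bond 0)

2  (C1, I1 all integral)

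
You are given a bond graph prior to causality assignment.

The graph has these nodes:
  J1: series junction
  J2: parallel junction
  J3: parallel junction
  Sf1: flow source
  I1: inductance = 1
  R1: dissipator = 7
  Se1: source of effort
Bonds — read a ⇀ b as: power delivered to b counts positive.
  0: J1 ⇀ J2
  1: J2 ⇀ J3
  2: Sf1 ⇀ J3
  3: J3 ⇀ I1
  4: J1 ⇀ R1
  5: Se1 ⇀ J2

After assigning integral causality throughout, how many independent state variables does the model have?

1  (I1 all integral)

#2 |Sf1  (Sf1 (Sf) sets flow on bond)
#5 |J2  (Se1: effort source, stroke at far end)
#0 |J1  (J2 effort already set via bond 5)
#1 |J3  (0-jn J2 has e-setter on 5)
#3 |I1  (J3: bond 1 brought effort, rest push out)
#4 |R1  (only one flow-in slot at J1)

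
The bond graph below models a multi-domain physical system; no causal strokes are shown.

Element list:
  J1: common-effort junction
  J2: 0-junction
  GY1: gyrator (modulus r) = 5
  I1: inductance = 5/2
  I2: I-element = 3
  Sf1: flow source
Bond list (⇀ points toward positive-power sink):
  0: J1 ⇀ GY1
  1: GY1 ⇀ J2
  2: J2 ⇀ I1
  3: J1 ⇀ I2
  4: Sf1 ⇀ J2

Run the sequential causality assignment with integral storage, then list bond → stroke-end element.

bond 0 stroke at J1
bond 1 stroke at J2
bond 2 stroke at I1
bond 3 stroke at I2
bond 4 stroke at Sf1

β4 stroke→Sf1  (source Sf1 imposes f)
β2 stroke→I1  (I1 integral (f out))
β1 stroke→J2  (only one effort-in slot at J2)
β0 stroke→J1  (GY GY1: same side as bond 1)
β3 stroke→I2  (J1: bond 0 brought effort, rest push out)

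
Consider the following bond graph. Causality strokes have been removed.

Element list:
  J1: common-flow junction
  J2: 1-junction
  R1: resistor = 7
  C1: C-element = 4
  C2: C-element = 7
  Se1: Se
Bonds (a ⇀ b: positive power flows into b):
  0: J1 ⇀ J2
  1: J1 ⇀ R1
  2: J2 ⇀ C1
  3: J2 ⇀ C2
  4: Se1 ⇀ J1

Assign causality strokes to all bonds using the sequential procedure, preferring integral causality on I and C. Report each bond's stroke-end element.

β0 stroke→J1
β1 stroke→R1
β2 stroke→J2
β3 stroke→J2
β4 stroke→J1

b4 stroke→J1  (Se1: effort source, stroke at far end)
b2 stroke→J2  (prefer integral on C1)
b3 stroke→J2  (C2 integral (e out))
b0 stroke→J1  (closing 1-jn rule on J2)
b1 stroke→R1  (J1: last free bond brings flow in)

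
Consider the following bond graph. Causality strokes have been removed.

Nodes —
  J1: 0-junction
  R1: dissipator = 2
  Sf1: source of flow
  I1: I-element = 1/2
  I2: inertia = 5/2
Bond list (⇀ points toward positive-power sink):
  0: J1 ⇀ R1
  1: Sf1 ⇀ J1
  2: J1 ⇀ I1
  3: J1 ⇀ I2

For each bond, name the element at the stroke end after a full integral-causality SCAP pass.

b1 |Sf1  (Sf1: flow source, stroke at near end)
b2 |I1  (I1: I, integral causality)
b3 |I2  (I2 outputs flow p/I2)
b0 |J1  (closing 0-jn rule on J1)

#0 →J1
#1 →Sf1
#2 →I1
#3 →I2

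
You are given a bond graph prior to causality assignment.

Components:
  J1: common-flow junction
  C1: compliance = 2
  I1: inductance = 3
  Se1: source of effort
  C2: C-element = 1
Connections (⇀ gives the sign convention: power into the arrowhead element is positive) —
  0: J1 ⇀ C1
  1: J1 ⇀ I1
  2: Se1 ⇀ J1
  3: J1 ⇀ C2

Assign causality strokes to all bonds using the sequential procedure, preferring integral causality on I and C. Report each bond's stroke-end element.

b0 |J1
b1 |I1
b2 |J1
b3 |J1

β2 |J1  (source Se1 imposes e)
β0 |J1  (C1 integral (e out))
β1 |I1  (I1 integral (f out))
β3 |J1  (J1: bond 1 brought flow, rest push out)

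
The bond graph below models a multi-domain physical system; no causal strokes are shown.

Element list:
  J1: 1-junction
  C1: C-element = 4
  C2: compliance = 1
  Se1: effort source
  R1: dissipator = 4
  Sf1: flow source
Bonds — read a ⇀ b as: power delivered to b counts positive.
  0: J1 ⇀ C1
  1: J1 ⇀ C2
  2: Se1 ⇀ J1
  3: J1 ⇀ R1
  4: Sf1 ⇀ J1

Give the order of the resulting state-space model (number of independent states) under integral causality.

b2 stroke at J1  (Se1: effort source, stroke at far end)
b4 stroke at Sf1  (source Sf1 imposes f)
b0 stroke at J1  (common-f at J1 fixed by 4)
b1 stroke at J1  (J1 flow already set via bond 4)
b3 stroke at J1  (J1 flow already set via bond 4)

2  (C1, C2 all integral)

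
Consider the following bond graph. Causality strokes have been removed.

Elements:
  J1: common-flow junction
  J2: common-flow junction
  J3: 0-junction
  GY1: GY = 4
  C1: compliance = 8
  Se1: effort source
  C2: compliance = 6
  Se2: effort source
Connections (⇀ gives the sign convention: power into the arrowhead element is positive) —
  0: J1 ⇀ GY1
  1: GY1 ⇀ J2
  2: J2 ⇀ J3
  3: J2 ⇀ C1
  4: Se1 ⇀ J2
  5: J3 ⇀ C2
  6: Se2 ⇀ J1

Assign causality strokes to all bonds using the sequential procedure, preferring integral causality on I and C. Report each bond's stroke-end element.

bond 0 stroke→GY1
bond 1 stroke→GY1
bond 2 stroke→J2
bond 3 stroke→J2
bond 4 stroke→J2
bond 5 stroke→J3
bond 6 stroke→J1

b4 stroke at J2  (Se1 (Se) sets effort on bond)
b6 stroke at J1  (Se2 (Se) sets effort on bond)
b0 stroke at GY1  (closing 1-jn rule on J1)
b1 stroke at GY1  (GY1 both-in/both-out from 0)
b2 stroke at J2  (common-f at J2 fixed by 1)
b3 stroke at J2  (J2 flow already set via bond 1)
b5 stroke at J3  (closing 0-jn rule on J3)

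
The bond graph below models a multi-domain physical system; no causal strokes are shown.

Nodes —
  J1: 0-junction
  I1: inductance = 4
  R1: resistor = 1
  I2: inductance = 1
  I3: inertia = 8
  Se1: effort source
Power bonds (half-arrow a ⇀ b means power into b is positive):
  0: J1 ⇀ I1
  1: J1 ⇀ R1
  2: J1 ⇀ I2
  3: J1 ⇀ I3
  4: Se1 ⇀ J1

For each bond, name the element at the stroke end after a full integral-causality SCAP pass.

#4 stroke→J1  (Se1 (Se) sets effort on bond)
#0 stroke→I1  (0-jn J1 has e-setter on 4)
#1 stroke→R1  (J1: bond 4 brought effort, rest push out)
#2 stroke→I2  (J1: bond 4 brought effort, rest push out)
#3 stroke→I3  (J1: bond 4 brought effort, rest push out)

b0 |I1
b1 |R1
b2 |I2
b3 |I3
b4 |J1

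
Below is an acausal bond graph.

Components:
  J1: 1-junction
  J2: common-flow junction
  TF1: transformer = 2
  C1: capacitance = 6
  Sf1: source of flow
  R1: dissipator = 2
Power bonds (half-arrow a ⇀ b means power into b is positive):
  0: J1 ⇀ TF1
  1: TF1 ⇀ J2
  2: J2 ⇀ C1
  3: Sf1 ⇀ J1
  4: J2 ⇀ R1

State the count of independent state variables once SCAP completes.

1  (C1 all integral)

β3 |Sf1  (source Sf1 imposes f)
β0 |J1  (J1: bond 3 brought flow, rest push out)
β1 |TF1  (through TF1, causality passes straight; one stroke at TF1)
β2 |J2  (J2: bond 1 brought flow, rest push out)
β4 |J2  (J2: bond 1 brought flow, rest push out)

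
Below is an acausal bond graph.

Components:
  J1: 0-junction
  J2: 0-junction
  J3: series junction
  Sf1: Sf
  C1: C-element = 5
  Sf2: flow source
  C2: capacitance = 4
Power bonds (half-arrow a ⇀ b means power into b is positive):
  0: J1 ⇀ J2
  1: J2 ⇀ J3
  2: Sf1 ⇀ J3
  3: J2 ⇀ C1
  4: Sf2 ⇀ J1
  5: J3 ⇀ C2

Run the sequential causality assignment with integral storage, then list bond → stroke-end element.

#2 stroke→Sf1  (Sf1 (Sf) sets flow on bond)
#4 stroke→Sf2  (Sf2 (Sf) sets flow on bond)
#0 stroke→J1  (J1: last free bond brings effort in)
#1 stroke→J3  (J3: bond 2 brought flow, rest push out)
#5 stroke→J3  (J3: bond 2 brought flow, rest push out)
#3 stroke→J2  (closing 0-jn rule on J2)

β0 →J1
β1 →J3
β2 →Sf1
β3 →J2
β4 →Sf2
β5 →J3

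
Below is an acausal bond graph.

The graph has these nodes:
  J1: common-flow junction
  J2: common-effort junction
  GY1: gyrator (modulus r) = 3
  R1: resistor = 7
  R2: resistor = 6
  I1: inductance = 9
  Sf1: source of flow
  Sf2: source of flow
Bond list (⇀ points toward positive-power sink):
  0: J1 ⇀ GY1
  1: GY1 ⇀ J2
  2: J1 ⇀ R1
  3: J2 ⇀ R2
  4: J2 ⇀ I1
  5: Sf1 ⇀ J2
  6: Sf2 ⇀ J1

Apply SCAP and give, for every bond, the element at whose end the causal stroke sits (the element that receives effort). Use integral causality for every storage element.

bond 0 →J1
bond 1 →J2
bond 2 →J1
bond 3 →R2
bond 4 →I1
bond 5 →Sf1
bond 6 →Sf2

#5 |Sf1  (source Sf1 imposes f)
#6 |Sf2  (Sf2 fixes flow; stroke at Sf2)
#0 |J1  (J1: bond 6 brought flow, rest push out)
#2 |J1  (1-jn J1 has f-setter on 6)
#1 |J2  (through GY1, causality inverts; strokes same side of GY1)
#3 |R2  (J2 effort already set via bond 1)
#4 |I1  (0-jn J2 has e-setter on 1)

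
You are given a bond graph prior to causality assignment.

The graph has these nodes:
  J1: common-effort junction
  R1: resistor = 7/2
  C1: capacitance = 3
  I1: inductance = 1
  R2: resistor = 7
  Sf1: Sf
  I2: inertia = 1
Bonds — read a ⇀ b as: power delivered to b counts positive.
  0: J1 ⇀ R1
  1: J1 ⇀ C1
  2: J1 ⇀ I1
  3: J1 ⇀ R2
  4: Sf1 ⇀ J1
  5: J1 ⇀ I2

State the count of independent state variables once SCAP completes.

#4 stroke→Sf1  (Sf1: flow source, stroke at near end)
#1 stroke→J1  (C1 outputs effort q/C1)
#0 stroke→R1  (J1 effort already set via bond 1)
#2 stroke→I1  (J1 effort already set via bond 1)
#3 stroke→R2  (0-jn J1 has e-setter on 1)
#5 stroke→I2  (J1 effort already set via bond 1)

3  (C1, I1, I2 all integral)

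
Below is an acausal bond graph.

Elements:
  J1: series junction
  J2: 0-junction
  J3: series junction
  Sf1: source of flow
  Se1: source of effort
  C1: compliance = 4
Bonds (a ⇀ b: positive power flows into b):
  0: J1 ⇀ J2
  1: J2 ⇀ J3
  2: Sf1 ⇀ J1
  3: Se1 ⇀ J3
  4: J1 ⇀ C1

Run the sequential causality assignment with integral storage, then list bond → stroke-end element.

bond 2 stroke at Sf1  (Sf1 fixes flow; stroke at Sf1)
bond 3 stroke at J3  (Se1 (Se) sets effort on bond)
bond 0 stroke at J1  (1-jn J1 has f-setter on 2)
bond 4 stroke at J1  (J1 flow already set via bond 2)
bond 1 stroke at J2  (only one effort-in slot at J2)

β0 |J1
β1 |J2
β2 |Sf1
β3 |J3
β4 |J1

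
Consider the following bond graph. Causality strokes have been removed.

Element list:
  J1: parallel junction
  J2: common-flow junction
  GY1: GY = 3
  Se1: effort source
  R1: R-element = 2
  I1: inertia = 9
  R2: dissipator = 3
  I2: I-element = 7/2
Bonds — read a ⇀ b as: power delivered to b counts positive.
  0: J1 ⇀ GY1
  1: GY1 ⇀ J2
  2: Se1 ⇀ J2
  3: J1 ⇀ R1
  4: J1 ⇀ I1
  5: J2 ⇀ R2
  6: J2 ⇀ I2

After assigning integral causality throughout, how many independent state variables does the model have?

β2 →J2  (Se1 fixes effort; stroke away)
β4 →I1  (I1: I, integral causality)
β6 →I2  (I2: I, integral causality)
β1 →J2  (J2: bond 6 brought flow, rest push out)
β5 →J2  (1-jn J2 has f-setter on 6)
β0 →J1  (GY GY1: same side as bond 1)
β3 →R1  (0-jn J1 has e-setter on 0)

2  (I1, I2 all integral)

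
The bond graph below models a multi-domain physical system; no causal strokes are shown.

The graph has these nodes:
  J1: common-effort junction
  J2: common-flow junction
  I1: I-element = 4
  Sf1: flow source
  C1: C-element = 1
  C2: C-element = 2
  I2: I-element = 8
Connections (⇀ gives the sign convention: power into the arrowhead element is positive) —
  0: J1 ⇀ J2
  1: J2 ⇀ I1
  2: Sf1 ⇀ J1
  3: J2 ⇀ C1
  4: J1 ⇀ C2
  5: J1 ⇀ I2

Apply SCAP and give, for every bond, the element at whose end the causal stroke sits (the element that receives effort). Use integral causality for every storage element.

β0 stroke at J2
β1 stroke at I1
β2 stroke at Sf1
β3 stroke at J2
β4 stroke at J1
β5 stroke at I2

b2 |Sf1  (Sf1 fixes flow; stroke at Sf1)
b1 |I1  (I1 outputs flow p/I1)
b0 |J2  (J2: bond 1 brought flow, rest push out)
b3 |J2  (J2 flow already set via bond 1)
b4 |J1  (C2 outputs effort q/C2)
b5 |I2  (J1 effort already set via bond 4)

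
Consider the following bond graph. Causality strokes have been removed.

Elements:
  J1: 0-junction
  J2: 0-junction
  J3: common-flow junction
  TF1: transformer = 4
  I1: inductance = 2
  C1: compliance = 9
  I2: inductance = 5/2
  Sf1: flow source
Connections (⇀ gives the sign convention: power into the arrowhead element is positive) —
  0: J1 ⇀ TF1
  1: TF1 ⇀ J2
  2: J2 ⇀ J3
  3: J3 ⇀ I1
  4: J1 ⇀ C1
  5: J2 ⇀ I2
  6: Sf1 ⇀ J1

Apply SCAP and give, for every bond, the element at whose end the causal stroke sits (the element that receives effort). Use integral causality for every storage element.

b6 |Sf1  (source Sf1 imposes f)
b3 |I1  (I1 integral (f out))
b2 |J3  (J3 flow already set via bond 3)
b4 |J1  (prefer integral on C1)
b0 |TF1  (0-jn J1 has e-setter on 4)
b1 |J2  (TF TF1: opposite of bond 0)
b5 |I2  (0-jn J2 has e-setter on 1)

#0 stroke at TF1
#1 stroke at J2
#2 stroke at J3
#3 stroke at I1
#4 stroke at J1
#5 stroke at I2
#6 stroke at Sf1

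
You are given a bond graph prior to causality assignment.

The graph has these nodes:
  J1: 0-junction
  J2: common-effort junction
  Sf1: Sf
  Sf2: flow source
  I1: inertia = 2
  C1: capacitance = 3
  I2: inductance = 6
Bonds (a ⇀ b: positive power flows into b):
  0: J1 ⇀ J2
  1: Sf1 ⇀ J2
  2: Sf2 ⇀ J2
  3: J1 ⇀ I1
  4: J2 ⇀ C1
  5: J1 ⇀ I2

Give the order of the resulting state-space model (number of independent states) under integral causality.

bond 1 |Sf1  (Sf1 (Sf) sets flow on bond)
bond 2 |Sf2  (Sf2 fixes flow; stroke at Sf2)
bond 3 |I1  (I1: I, integral causality)
bond 4 |J2  (C1 integral (e out))
bond 0 |J1  (J2: bond 4 brought effort, rest push out)
bond 5 |I2  (common-e at J1 fixed by 0)

3  (C1, I1, I2 all integral)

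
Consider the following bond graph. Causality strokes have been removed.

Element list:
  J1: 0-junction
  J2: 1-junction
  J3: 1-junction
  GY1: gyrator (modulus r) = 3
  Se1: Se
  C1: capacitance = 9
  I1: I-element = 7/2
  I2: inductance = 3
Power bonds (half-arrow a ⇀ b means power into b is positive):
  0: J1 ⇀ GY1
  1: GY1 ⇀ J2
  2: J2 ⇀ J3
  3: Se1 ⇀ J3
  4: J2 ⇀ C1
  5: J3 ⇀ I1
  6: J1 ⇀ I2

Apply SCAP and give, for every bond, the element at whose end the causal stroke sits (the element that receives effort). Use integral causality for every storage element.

bond 3 →J3  (Se1 (Se) sets effort on bond)
bond 4 →J2  (C1: C, integral causality)
bond 5 →I1  (prefer integral on I1)
bond 2 →J3  (J3: bond 5 brought flow, rest push out)
bond 1 →J2  (1-jn J2 has f-setter on 2)
bond 0 →J1  (GY1 both-in/both-out from 1)
bond 6 →I2  (J1: bond 0 brought effort, rest push out)

β0 stroke→J1
β1 stroke→J2
β2 stroke→J3
β3 stroke→J3
β4 stroke→J2
β5 stroke→I1
β6 stroke→I2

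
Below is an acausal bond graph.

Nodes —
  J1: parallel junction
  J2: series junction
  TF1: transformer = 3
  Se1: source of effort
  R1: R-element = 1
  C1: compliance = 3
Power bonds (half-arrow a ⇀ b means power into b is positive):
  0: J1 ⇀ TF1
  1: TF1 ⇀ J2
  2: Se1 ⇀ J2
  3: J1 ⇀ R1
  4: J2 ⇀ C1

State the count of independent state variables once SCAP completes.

b2 stroke→J2  (Se1 fixes effort; stroke away)
b4 stroke→J2  (C1 integral (e out))
b1 stroke→TF1  (J2 needs exactly one f-in)
b0 stroke→J1  (through TF1, causality passes straight; one stroke at TF1)
b3 stroke→R1  (0-jn J1 has e-setter on 0)

1  (C1 all integral)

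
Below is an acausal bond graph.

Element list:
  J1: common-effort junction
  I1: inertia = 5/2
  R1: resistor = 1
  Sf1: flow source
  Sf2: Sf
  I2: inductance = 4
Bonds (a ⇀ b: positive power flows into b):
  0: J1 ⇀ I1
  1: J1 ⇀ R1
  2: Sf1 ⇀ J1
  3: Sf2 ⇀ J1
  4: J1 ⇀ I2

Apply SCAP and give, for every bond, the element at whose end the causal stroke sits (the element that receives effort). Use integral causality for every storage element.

b2 stroke at Sf1  (source Sf1 imposes f)
b3 stroke at Sf2  (Sf2 fixes flow; stroke at Sf2)
b0 stroke at I1  (I1: I, integral causality)
b4 stroke at I2  (I2: I, integral causality)
b1 stroke at J1  (J1: last free bond brings effort in)

β0 →I1
β1 →J1
β2 →Sf1
β3 →Sf2
β4 →I2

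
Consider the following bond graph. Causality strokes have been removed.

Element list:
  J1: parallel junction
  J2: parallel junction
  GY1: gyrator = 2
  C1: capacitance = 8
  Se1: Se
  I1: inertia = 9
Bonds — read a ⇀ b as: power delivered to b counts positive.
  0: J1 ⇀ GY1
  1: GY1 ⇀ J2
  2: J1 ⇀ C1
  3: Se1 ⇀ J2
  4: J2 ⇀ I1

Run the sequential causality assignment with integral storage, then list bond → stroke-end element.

b0 |GY1
b1 |GY1
b2 |J1
b3 |J2
b4 |I1

b3 →J2  (Se1 fixes effort; stroke away)
b1 →GY1  (0-jn J2 has e-setter on 3)
b4 →I1  (J2: bond 3 brought effort, rest push out)
b0 →GY1  (through GY1, causality inverts; strokes same side of GY1)
b2 →J1  (only one effort-in slot at J1)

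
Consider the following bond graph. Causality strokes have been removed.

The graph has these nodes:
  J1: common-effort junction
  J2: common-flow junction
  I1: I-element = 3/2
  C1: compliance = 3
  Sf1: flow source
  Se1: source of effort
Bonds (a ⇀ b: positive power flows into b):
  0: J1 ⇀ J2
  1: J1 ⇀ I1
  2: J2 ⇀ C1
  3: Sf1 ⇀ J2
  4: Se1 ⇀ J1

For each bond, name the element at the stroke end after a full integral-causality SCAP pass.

b3 stroke→Sf1  (Sf1 (Sf) sets flow on bond)
b4 stroke→J1  (Se1 (Se) sets effort on bond)
b0 stroke→J2  (J1: bond 4 brought effort, rest push out)
b1 stroke→I1  (J1: bond 4 brought effort, rest push out)
b2 stroke→J2  (J2 flow already set via bond 3)

#0 stroke→J2
#1 stroke→I1
#2 stroke→J2
#3 stroke→Sf1
#4 stroke→J1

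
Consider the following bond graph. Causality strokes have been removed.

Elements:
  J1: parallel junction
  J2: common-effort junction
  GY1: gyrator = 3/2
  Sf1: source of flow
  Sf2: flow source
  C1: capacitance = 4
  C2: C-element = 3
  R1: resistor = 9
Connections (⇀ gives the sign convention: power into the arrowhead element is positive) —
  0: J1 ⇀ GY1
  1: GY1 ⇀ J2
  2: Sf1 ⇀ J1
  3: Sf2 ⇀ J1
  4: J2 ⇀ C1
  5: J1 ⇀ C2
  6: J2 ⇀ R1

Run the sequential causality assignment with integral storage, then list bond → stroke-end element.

b2 |Sf1  (Sf1: flow source, stroke at near end)
b3 |Sf2  (Sf2: flow source, stroke at near end)
b4 |J2  (C1: C, integral causality)
b1 |GY1  (common-e at J2 fixed by 4)
b6 |R1  (common-e at J2 fixed by 4)
b0 |GY1  (GY1 both-in/both-out from 1)
b5 |J1  (J1 needs exactly one e-in)

β0 stroke→GY1
β1 stroke→GY1
β2 stroke→Sf1
β3 stroke→Sf2
β4 stroke→J2
β5 stroke→J1
β6 stroke→R1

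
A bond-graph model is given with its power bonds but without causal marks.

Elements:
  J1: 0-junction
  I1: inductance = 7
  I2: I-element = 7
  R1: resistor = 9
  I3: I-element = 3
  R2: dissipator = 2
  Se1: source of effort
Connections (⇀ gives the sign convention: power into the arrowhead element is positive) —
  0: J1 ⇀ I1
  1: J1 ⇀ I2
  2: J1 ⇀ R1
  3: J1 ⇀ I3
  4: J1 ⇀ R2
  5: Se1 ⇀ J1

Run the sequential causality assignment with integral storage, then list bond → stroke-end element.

b5 stroke at J1  (Se1: effort source, stroke at far end)
b0 stroke at I1  (J1 effort already set via bond 5)
b1 stroke at I2  (J1: bond 5 brought effort, rest push out)
b2 stroke at R1  (J1 effort already set via bond 5)
b3 stroke at I3  (0-jn J1 has e-setter on 5)
b4 stroke at R2  (0-jn J1 has e-setter on 5)

bond 0 |I1
bond 1 |I2
bond 2 |R1
bond 3 |I3
bond 4 |R2
bond 5 |J1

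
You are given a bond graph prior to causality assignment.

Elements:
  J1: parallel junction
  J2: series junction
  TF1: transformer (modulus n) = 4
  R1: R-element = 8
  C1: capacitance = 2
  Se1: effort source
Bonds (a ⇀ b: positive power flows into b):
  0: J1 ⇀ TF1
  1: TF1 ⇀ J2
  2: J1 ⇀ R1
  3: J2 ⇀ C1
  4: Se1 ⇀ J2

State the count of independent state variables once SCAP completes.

1  (C1 all integral)

bond 4 stroke→J2  (source Se1 imposes e)
bond 3 stroke→J2  (prefer integral on C1)
bond 1 stroke→TF1  (J2 needs exactly one f-in)
bond 0 stroke→J1  (through TF1, causality passes straight; one stroke at TF1)
bond 2 stroke→R1  (J1 effort already set via bond 0)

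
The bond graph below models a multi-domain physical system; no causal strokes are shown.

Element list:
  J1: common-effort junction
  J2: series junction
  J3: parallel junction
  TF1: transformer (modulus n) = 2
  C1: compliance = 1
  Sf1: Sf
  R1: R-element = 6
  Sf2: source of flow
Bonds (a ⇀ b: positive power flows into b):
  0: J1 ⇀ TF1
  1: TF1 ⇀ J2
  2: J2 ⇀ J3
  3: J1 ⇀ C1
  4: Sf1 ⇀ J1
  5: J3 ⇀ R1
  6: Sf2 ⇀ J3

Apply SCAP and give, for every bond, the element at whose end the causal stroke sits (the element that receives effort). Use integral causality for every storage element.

#4 |Sf1  (Sf1 fixes flow; stroke at Sf1)
#6 |Sf2  (Sf2: flow source, stroke at near end)
#3 |J1  (C1: C, integral causality)
#0 |TF1  (0-jn J1 has e-setter on 3)
#1 |J2  (TF1: transformer flips bond 0)
#2 |J3  (J2 needs exactly one f-in)
#5 |R1  (0-jn J3 has e-setter on 2)

bond 0 →TF1
bond 1 →J2
bond 2 →J3
bond 3 →J1
bond 4 →Sf1
bond 5 →R1
bond 6 →Sf2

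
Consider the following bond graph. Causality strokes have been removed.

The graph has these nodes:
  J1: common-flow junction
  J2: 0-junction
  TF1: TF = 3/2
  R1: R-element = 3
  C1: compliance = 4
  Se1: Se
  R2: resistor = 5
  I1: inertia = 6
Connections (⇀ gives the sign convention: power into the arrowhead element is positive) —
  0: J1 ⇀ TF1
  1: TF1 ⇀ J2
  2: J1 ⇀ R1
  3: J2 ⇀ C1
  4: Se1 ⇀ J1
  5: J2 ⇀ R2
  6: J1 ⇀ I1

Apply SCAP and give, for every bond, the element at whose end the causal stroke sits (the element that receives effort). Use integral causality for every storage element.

β4 stroke→J1  (source Se1 imposes e)
β3 stroke→J2  (prefer integral on C1)
β1 stroke→TF1  (J2: bond 3 brought effort, rest push out)
β5 stroke→R2  (0-jn J2 has e-setter on 3)
β0 stroke→J1  (through TF1, causality passes straight; one stroke at TF1)
β6 stroke→I1  (I1: I, integral causality)
β2 stroke→J1  (common-f at J1 fixed by 6)

b0 stroke at J1
b1 stroke at TF1
b2 stroke at J1
b3 stroke at J2
b4 stroke at J1
b5 stroke at R2
b6 stroke at I1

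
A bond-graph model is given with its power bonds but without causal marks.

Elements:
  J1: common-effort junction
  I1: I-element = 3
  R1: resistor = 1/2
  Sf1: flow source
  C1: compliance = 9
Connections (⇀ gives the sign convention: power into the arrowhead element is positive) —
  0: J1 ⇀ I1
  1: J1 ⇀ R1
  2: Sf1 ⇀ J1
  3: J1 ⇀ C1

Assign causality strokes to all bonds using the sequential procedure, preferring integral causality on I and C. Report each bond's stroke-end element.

bond 0 |I1
bond 1 |R1
bond 2 |Sf1
bond 3 |J1

bond 2 |Sf1  (Sf1: flow source, stroke at near end)
bond 0 |I1  (I1: I, integral causality)
bond 3 |J1  (C1 outputs effort q/C1)
bond 1 |R1  (0-jn J1 has e-setter on 3)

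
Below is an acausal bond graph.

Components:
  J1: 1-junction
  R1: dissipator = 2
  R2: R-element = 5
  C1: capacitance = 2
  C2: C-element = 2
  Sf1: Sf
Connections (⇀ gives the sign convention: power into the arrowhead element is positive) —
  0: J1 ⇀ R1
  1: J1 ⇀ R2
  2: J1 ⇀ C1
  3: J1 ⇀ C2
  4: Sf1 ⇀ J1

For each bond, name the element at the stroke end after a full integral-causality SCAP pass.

bond 4 |Sf1  (source Sf1 imposes f)
bond 0 |J1  (J1: bond 4 brought flow, rest push out)
bond 1 |J1  (common-f at J1 fixed by 4)
bond 2 |J1  (1-jn J1 has f-setter on 4)
bond 3 |J1  (1-jn J1 has f-setter on 4)

bond 0 stroke at J1
bond 1 stroke at J1
bond 2 stroke at J1
bond 3 stroke at J1
bond 4 stroke at Sf1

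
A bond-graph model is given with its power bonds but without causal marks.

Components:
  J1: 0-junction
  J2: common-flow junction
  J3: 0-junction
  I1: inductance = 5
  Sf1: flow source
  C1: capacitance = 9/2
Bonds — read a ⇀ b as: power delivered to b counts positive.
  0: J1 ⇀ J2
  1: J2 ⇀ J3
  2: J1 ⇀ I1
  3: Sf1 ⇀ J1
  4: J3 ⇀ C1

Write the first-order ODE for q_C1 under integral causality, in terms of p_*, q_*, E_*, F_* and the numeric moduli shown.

dq_C1/dt = F_Sf1 - p_I1/5

β3 stroke→Sf1  (Sf1 fixes flow; stroke at Sf1)
β2 stroke→I1  (I1 integral (f out))
β0 stroke→J1  (J1: last free bond brings effort in)
β1 stroke→J2  (common-f at J2 fixed by 0)
β4 stroke→J3  (closing 0-jn rule on J3)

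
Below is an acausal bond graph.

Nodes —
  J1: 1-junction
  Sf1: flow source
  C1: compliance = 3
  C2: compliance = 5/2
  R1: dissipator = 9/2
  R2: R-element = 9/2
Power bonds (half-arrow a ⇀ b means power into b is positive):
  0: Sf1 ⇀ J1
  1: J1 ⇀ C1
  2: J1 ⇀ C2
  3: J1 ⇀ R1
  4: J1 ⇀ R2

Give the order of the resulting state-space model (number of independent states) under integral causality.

2  (C1, C2 all integral)

bond 0 stroke at Sf1  (source Sf1 imposes f)
bond 1 stroke at J1  (common-f at J1 fixed by 0)
bond 2 stroke at J1  (1-jn J1 has f-setter on 0)
bond 3 stroke at J1  (J1: bond 0 brought flow, rest push out)
bond 4 stroke at J1  (J1 flow already set via bond 0)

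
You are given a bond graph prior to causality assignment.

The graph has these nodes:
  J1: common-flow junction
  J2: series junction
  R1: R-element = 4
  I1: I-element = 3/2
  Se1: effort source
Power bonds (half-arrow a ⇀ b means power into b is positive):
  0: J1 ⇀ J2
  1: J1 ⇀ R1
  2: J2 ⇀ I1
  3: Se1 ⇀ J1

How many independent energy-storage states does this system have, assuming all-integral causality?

bond 3 stroke at J1  (source Se1 imposes e)
bond 2 stroke at I1  (I1 outputs flow p/I1)
bond 0 stroke at J2  (1-jn J2 has f-setter on 2)
bond 1 stroke at J1  (common-f at J1 fixed by 0)

1  (I1 all integral)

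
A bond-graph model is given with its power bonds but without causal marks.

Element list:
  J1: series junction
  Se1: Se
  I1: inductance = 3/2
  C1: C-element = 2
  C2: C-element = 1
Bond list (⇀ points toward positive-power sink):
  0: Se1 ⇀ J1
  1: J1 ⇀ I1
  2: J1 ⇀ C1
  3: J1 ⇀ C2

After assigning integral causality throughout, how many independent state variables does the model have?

3  (C1, C2, I1 all integral)

bond 0 |J1  (Se1 fixes effort; stroke away)
bond 1 |I1  (I1: I, integral causality)
bond 2 |J1  (common-f at J1 fixed by 1)
bond 3 |J1  (J1: bond 1 brought flow, rest push out)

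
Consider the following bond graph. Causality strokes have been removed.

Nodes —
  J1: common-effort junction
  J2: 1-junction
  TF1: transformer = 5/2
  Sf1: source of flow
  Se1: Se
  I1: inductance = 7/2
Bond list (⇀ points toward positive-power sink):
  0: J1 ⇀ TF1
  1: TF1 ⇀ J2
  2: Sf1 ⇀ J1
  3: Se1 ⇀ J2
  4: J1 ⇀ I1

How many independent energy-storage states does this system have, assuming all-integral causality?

bond 2 →Sf1  (Sf1 fixes flow; stroke at Sf1)
bond 3 →J2  (Se1: effort source, stroke at far end)
bond 1 →TF1  (closing 1-jn rule on J2)
bond 0 →J1  (TF TF1: opposite of bond 1)
bond 4 →I1  (J1: bond 0 brought effort, rest push out)

1  (I1 all integral)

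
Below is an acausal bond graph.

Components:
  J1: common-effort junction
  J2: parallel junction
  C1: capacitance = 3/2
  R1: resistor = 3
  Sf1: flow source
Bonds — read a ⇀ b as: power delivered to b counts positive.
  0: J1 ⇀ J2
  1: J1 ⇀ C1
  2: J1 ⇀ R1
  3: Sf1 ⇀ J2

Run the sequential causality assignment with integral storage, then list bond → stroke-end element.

#0 →J2
#1 →J1
#2 →R1
#3 →Sf1

bond 3 stroke at Sf1  (Sf1 (Sf) sets flow on bond)
bond 0 stroke at J2  (closing 0-jn rule on J2)
bond 1 stroke at J1  (C1 integral (e out))
bond 2 stroke at R1  (0-jn J1 has e-setter on 1)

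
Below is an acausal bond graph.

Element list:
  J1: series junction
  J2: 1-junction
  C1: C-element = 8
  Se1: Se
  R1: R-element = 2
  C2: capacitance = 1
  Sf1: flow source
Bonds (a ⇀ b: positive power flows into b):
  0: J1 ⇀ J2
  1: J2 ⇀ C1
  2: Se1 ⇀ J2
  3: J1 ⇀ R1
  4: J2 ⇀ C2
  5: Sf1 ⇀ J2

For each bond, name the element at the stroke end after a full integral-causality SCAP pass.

b2 stroke→J2  (Se1: effort source, stroke at far end)
b5 stroke→Sf1  (Sf1 fixes flow; stroke at Sf1)
b0 stroke→J2  (common-f at J2 fixed by 5)
b1 stroke→J2  (J2 flow already set via bond 5)
b4 stroke→J2  (common-f at J2 fixed by 5)
b3 stroke→J1  (J1: bond 0 brought flow, rest push out)

#0 stroke at J2
#1 stroke at J2
#2 stroke at J2
#3 stroke at J1
#4 stroke at J2
#5 stroke at Sf1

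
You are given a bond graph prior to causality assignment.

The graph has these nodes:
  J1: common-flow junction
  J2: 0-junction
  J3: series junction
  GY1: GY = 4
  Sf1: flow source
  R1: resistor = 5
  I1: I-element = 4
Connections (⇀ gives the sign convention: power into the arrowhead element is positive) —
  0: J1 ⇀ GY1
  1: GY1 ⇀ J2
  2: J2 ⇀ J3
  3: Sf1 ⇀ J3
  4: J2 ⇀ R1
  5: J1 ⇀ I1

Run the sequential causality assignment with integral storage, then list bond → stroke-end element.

#0 stroke→J1
#1 stroke→J2
#2 stroke→J3
#3 stroke→Sf1
#4 stroke→R1
#5 stroke→I1

#3 |Sf1  (source Sf1 imposes f)
#2 |J3  (J3 flow already set via bond 3)
#5 |I1  (I1 integral (f out))
#0 |J1  (J1: bond 5 brought flow, rest push out)
#1 |J2  (GY1 both-in/both-out from 0)
#4 |R1  (J2 effort already set via bond 1)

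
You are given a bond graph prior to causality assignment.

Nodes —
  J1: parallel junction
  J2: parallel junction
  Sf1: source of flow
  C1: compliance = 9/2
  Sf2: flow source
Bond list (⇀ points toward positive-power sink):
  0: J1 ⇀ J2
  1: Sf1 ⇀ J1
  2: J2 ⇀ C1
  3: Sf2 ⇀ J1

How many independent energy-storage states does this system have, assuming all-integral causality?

1  (C1 all integral)

bond 1 stroke at Sf1  (Sf1: flow source, stroke at near end)
bond 3 stroke at Sf2  (Sf2 fixes flow; stroke at Sf2)
bond 0 stroke at J1  (J1 needs exactly one e-in)
bond 2 stroke at J2  (closing 0-jn rule on J2)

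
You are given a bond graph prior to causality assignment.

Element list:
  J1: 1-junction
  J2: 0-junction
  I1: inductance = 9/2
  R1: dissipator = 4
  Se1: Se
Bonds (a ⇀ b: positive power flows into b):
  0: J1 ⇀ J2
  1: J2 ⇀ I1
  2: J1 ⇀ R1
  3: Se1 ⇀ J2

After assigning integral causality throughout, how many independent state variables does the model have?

1  (I1 all integral)

#3 stroke→J2  (source Se1 imposes e)
#0 stroke→J1  (J2: bond 3 brought effort, rest push out)
#1 stroke→I1  (J2: bond 3 brought effort, rest push out)
#2 stroke→R1  (J1 needs exactly one f-in)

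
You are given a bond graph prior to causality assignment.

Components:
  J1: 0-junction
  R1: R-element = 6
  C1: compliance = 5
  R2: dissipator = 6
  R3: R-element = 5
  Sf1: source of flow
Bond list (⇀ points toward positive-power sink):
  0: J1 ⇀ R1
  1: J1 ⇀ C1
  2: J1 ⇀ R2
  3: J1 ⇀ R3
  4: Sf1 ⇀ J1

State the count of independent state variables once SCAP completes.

1  (C1 all integral)

bond 4 stroke at Sf1  (source Sf1 imposes f)
bond 1 stroke at J1  (C1: C, integral causality)
bond 0 stroke at R1  (J1: bond 1 brought effort, rest push out)
bond 2 stroke at R2  (0-jn J1 has e-setter on 1)
bond 3 stroke at R3  (J1 effort already set via bond 1)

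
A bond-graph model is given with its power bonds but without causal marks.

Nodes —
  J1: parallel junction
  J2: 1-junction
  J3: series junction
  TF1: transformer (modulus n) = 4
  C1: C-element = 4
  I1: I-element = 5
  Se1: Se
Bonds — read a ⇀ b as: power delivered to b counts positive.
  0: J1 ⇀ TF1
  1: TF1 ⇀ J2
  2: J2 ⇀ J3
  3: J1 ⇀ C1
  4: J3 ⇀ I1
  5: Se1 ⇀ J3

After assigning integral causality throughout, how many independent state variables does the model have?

bond 5 |J3  (Se1 fixes effort; stroke away)
bond 3 |J1  (prefer integral on C1)
bond 0 |TF1  (common-e at J1 fixed by 3)
bond 1 |J2  (TF TF1: opposite of bond 0)
bond 2 |J3  (only one flow-in slot at J2)
bond 4 |I1  (only one flow-in slot at J3)

2  (C1, I1 all integral)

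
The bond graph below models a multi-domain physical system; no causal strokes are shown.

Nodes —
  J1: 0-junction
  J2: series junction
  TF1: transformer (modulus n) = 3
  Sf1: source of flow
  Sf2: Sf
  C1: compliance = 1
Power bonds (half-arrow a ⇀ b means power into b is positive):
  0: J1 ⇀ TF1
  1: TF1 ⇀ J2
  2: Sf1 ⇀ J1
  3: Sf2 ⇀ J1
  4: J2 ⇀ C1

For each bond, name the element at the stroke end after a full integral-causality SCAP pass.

β2 stroke at Sf1  (source Sf1 imposes f)
β3 stroke at Sf2  (Sf2 (Sf) sets flow on bond)
β0 stroke at J1  (J1 needs exactly one e-in)
β1 stroke at TF1  (TF TF1: opposite of bond 0)
β4 stroke at J2  (J2: bond 1 brought flow, rest push out)

β0 stroke at J1
β1 stroke at TF1
β2 stroke at Sf1
β3 stroke at Sf2
β4 stroke at J2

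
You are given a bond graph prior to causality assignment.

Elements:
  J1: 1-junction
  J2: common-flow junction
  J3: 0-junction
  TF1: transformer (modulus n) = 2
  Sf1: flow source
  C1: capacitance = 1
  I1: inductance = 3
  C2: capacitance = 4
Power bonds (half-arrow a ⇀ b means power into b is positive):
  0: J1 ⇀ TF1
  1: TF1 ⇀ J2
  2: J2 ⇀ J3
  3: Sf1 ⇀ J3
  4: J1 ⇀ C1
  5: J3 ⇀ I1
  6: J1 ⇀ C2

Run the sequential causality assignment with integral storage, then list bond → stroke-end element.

b3 |Sf1  (Sf1 (Sf) sets flow on bond)
b4 |J1  (C1 integral (e out))
b5 |I1  (I1: I, integral causality)
b2 |J3  (J3: last free bond brings effort in)
b1 |J2  (1-jn J2 has f-setter on 2)
b0 |TF1  (through TF1, causality passes straight; one stroke at TF1)
b6 |J1  (J1 flow already set via bond 0)

b0 stroke at TF1
b1 stroke at J2
b2 stroke at J3
b3 stroke at Sf1
b4 stroke at J1
b5 stroke at I1
b6 stroke at J1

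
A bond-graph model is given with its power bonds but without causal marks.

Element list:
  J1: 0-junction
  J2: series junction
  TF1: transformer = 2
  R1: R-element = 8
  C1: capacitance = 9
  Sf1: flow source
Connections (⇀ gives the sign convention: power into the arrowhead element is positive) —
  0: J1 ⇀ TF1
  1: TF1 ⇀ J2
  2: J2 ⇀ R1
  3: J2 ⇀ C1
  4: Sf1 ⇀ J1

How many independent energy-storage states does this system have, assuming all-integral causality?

1  (C1 all integral)

#4 →Sf1  (source Sf1 imposes f)
#0 →J1  (J1 needs exactly one e-in)
#1 →TF1  (through TF1, causality passes straight; one stroke at TF1)
#2 →J2  (J2: bond 1 brought flow, rest push out)
#3 →J2  (J2 flow already set via bond 1)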